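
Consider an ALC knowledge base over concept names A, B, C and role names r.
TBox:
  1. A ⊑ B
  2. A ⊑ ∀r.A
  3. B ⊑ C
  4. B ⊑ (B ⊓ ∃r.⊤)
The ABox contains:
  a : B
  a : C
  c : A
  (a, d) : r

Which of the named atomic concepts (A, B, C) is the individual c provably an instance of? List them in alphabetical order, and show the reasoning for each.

1. c : A?  L(c) = {A} ∪ {¬A}
   clash {A, ¬A} at c — c ∈ A
2. c : B?  L(c) = {A} ∪ {¬B}
   clash {B, ¬B} at c — c ∈ B
3. c : C?  L(c) = {A} ∪ {¬C}
   clash {C, ¬C} at c — c ∈ C
4. Entailed for c: {A, B, C}

{A, B, C}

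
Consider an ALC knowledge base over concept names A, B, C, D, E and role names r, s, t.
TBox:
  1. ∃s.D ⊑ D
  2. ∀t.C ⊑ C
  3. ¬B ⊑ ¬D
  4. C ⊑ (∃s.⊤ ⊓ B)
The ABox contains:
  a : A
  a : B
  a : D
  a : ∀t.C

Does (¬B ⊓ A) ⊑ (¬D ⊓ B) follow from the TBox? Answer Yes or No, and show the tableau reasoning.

1. (¬B ⊓ A) ⊑ (¬D ⊓ B)  ⇔  ((¬B ⊓ A) ⊓ (D ⊔ ¬B)) unsat w.r.t. T
   apply at x₀: ¬B⊑¬D
   open: L(x₀) ⊇ {A, ¬B, ¬C, ¬D, ∀s.¬D, …} (+ ∃-successors)
2. Hence (¬B ⊓ A) ⊑ (¬D ⊓ B): not entailed.

No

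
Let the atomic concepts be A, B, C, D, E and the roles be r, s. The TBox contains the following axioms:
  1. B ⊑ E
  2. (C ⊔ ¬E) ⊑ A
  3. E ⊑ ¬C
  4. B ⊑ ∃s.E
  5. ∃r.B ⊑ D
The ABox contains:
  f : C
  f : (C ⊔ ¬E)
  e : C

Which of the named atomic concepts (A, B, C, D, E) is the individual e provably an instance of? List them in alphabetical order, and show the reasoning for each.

1. e : A?  L(e) = {C} ∪ {¬A}
   clash {C, ¬C} at e — e ∈ A
2. e : B?  L(e) = {C} ∪ {¬B}
   open: L(e) ⊇ {A, C, ¬B, ¬E, ∀r.¬B} — e ∉ B possible
3. e : C?  L(e) = {C} ∪ {¬C}
   clash {C, ¬C} at e — e ∈ C
4. e : D?  L(e) = {C} ∪ {¬D}
   open: L(e) ⊇ {A, C, ¬B, ¬D, ¬E, …} — e ∉ D possible
5. e : E?  L(e) = {C} ∪ {¬E}
   open: L(e) ⊇ {A, C, ¬B, ¬E, ∀r.¬B} — e ∉ E possible
6. Entailed for e: {A, C}

{A, C}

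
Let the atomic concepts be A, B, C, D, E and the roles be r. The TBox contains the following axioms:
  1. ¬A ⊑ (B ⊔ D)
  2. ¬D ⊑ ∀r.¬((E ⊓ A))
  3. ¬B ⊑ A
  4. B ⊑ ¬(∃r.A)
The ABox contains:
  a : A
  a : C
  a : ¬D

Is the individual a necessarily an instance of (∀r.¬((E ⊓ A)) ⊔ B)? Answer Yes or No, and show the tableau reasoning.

Yes

1. a : (∀r.¬((E ⊓ A)) ⊔ B)?  L(a) = {A, C, ¬D} ∪ {(∃r.(E ⊓ A) ⊓ ¬B)}
   clash {A, ¬A} at an ∃-successor — a ∈ (∀r.¬((E ⊓ A)) ⊔ B)
2. Hence a : (∀r.¬((E ⊓ A)) ⊔ B): entailed.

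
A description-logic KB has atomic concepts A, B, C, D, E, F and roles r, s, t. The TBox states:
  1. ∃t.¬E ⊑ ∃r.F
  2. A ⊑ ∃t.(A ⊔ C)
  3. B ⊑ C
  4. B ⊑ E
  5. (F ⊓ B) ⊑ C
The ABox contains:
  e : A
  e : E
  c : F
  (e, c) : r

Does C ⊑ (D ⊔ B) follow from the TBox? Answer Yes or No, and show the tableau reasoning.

1. C ⊑ (D ⊔ B)  ⇔  (C ⊓ (¬D ⊓ ¬B)) unsat w.r.t. T
   open: L(x₀) ⊇ {C, ¬A, ¬B, ¬D, ∀t.E}
2. Hence C ⊑ (D ⊔ B): not entailed.

No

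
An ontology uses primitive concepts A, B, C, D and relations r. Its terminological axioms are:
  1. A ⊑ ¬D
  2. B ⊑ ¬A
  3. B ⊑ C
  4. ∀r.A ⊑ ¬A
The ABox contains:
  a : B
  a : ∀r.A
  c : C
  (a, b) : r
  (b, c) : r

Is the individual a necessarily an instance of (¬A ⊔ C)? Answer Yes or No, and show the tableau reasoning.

1. a : (¬A ⊔ C)?  L(a) = {B, ∀r.A} ∪ {(A ⊓ ¬C)}
   clash {C, ¬C} at a — a ∈ (¬A ⊔ C)
2. Hence a : (¬A ⊔ C): entailed.

Yes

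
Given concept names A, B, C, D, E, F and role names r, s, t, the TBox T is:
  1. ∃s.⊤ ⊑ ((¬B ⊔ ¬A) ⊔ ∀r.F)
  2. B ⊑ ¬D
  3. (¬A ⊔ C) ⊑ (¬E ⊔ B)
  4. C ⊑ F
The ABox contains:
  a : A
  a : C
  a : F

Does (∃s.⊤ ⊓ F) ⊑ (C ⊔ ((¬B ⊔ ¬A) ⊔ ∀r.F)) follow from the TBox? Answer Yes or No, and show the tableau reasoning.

Yes

1. (∃s.⊤ ⊓ F) ⊑ (C ⊔ ((¬B ⊔ ¬A) ⊔ ∀r.F))  ⇔  ((∃s.⊤ ⊓ F) ⊓ (¬C ⊓ ((B ⊓ A) ⊓ ∃r.¬F))) unsat w.r.t. T
   all branches close; clash {F, ¬F} at an ∃-successor
2. Hence (∃s.⊤ ⊓ F) ⊑ (C ⊔ ((¬B ⊔ ¬A) ⊔ ∀r.F)): entailed.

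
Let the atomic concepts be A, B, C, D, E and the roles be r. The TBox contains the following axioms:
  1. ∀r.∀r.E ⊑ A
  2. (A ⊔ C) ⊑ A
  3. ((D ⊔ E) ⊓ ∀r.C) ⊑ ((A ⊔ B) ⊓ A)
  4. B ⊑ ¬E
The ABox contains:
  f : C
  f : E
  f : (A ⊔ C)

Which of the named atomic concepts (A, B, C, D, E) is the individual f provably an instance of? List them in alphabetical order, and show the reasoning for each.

1. f : A?  L(f) = {C, E, (A ⊔ C)} ∪ {¬A}
   clash {E, ¬E} at f — f ∈ A
2. f : B?  L(f) = {C, E, (A ⊔ C)} ∪ {¬B}
   apply at f: (A ⊔ C)⊑A
   open: L(f) ⊇ {A, C, E, ¬B, ∃r.¬C} (+ ∃-successors) — f ∉ B possible
3. f : C?  L(f) = {C, E, (A ⊔ C)} ∪ {¬C}
   clash {C, ¬C} at f — f ∈ C
4. f : D?  L(f) = {C, E, (A ⊔ C)} ∪ {¬D}
   apply at f: (A ⊔ C)⊑A
   open: L(f) ⊇ {A, C, E, ¬B, ¬D, …} (+ ∃-successors) — f ∉ D possible
5. f : E?  L(f) = {C, E, (A ⊔ C)} ∪ {¬E}
   clash {E, ¬E} at f — f ∈ E
6. Entailed for f: {A, C, E}

{A, C, E}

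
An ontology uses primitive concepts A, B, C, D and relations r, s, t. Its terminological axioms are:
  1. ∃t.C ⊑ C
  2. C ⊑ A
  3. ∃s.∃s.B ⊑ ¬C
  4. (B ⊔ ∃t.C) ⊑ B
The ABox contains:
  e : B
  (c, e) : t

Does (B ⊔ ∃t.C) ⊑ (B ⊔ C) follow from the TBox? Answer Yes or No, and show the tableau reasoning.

1. (B ⊔ ∃t.C) ⊑ (B ⊔ C)  ⇔  ((B ⊔ ∃t.C) ⊓ (¬B ⊓ ¬C)) unsat w.r.t. T
   all branches close; clash {C, ¬C} at x₀
2. Hence (B ⊔ ∃t.C) ⊑ (B ⊔ C): entailed.

Yes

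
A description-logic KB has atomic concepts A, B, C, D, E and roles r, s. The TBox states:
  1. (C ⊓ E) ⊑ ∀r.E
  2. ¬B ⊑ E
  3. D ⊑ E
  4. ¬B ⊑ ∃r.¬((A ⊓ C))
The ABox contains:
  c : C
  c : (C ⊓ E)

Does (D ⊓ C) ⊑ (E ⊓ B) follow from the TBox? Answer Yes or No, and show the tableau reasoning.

No

1. (D ⊓ C) ⊑ (E ⊓ B)  ⇔  ((D ⊓ C) ⊓ (¬E ⊔ ¬B)) unsat w.r.t. T
   apply at x₀: D⊑E
   open: L(x₀) ⊇ {C, D, E, ¬B, ∀r.E, …} (+ ∃-successors)
2. Hence (D ⊓ C) ⊑ (E ⊓ B): not entailed.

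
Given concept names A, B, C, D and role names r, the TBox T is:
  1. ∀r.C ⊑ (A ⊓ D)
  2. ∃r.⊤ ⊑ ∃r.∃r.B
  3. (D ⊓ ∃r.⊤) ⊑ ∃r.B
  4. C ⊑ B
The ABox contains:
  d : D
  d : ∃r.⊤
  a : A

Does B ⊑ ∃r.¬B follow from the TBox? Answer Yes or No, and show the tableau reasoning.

No

1. B ⊑ ∃r.¬B  ⇔  (B ⊓ ∀r.B) unsat w.r.t. T
   open: L(x₀) ⊇ {B, ¬D, ∀r.B, ∃r.¬C, ∃r.∃r.B} (+ ∃-successors)
2. Hence B ⊑ ∃r.¬B: not entailed.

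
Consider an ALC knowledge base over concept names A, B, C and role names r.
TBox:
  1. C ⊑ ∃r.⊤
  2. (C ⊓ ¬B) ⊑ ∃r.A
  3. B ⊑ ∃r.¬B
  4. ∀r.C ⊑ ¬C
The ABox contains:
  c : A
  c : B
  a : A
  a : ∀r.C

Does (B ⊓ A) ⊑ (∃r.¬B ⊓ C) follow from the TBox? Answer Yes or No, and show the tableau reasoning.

No

1. (B ⊓ A) ⊑ (∃r.¬B ⊓ C)  ⇔  ((B ⊓ A) ⊓ (∀r.B ⊔ ¬C)) unsat w.r.t. T
   apply at x₀: B⊑∃r.¬B
   open: L(x₀) ⊇ {A, B, ¬C, ∃r.¬B} (+ ∃-successors)
2. Hence (B ⊓ A) ⊑ (∃r.¬B ⊓ C): not entailed.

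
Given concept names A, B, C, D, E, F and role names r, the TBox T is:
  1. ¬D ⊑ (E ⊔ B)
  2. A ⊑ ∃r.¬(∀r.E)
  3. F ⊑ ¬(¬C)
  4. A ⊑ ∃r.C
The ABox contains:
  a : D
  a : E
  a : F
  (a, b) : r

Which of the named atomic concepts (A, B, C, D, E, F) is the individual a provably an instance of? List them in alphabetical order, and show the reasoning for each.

1. a : A?  L(a) = {D, E, F} ∪ {¬A}
   apply at a: F⊑¬(¬C)
   open: L(a) ⊇ {C, D, E, F, ¬A} — a ∉ A possible
2. a : B?  L(a) = {D, E, F} ∪ {¬B}
   apply at a: F⊑¬(¬C)
   open: L(a) ⊇ {C, D, E, F, ¬A, …} — a ∉ B possible
3. a : C?  L(a) = {D, E, F} ∪ {¬C}
   clash {C, ¬C} at a — a ∈ C
4. a : D?  L(a) = {D, E, F} ∪ {¬D}
   clash {D, ¬D} at a — a ∈ D
5. a : E?  L(a) = {D, E, F} ∪ {¬E}
   clash {E, ¬E} at a — a ∈ E
6. a : F?  L(a) = {D, E, F} ∪ {¬F}
   clash {F, ¬F} at a — a ∈ F
7. Entailed for a: {C, D, E, F}

{C, D, E, F}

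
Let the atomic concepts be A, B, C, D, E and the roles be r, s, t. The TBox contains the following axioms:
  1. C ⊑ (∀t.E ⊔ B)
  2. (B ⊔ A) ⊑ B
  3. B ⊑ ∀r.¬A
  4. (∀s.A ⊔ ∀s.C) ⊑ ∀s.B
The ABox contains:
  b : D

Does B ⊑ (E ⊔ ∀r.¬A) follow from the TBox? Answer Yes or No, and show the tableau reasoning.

Yes

1. B ⊑ (E ⊔ ∀r.¬A)  ⇔  (B ⊓ (¬E ⊓ ∃r.A)) unsat w.r.t. T
   all branches close; clash {A, ¬A} at an ∃-successor
2. Hence B ⊑ (E ⊔ ∀r.¬A): entailed.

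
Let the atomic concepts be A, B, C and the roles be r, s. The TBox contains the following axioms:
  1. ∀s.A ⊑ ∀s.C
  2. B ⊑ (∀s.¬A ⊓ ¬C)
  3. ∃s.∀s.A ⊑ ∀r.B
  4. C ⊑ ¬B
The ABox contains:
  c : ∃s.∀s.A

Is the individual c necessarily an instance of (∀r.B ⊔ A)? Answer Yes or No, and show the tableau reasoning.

Yes

1. c : (∀r.B ⊔ A)?  L(c) = {∃s.∀s.A} ∪ {(∃r.¬B ⊓ ¬A)}
   clash {B, ¬B} at an ∃-successor — c ∈ (∀r.B ⊔ A)
2. Hence c : (∀r.B ⊔ A): entailed.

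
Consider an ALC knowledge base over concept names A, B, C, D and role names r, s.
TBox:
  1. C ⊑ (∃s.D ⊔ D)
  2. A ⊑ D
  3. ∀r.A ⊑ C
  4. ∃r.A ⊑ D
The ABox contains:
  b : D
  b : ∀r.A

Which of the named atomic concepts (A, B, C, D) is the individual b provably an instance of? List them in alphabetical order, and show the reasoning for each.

1. b : A?  L(b) = {D, ∀r.A} ∪ {¬A}
   apply at b: ∀r.A⊑C
   open: L(b) ⊇ {C, D, ¬A, ∀r.A} — b ∉ A possible
2. b : B?  L(b) = {D, ∀r.A} ∪ {¬B}
   apply at b: ∀r.A⊑C
   open: L(b) ⊇ {C, D, ¬B, ∀r.A} — b ∉ B possible
3. b : C?  L(b) = {D, ∀r.A} ∪ {¬C}
   clash {C, ¬C} at b — b ∈ C
4. b : D?  L(b) = {D, ∀r.A} ∪ {¬D}
   clash {D, ¬D} at b — b ∈ D
5. Entailed for b: {C, D}

{C, D}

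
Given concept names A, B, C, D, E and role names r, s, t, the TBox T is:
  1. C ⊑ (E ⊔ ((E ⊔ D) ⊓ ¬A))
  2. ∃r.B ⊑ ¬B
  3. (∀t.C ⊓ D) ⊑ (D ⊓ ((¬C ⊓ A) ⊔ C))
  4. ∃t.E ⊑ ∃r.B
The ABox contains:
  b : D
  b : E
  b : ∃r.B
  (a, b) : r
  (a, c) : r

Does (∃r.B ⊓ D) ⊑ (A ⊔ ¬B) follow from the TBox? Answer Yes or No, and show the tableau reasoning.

Yes

1. (∃r.B ⊓ D) ⊑ (A ⊔ ¬B)  ⇔  ((∃r.B ⊓ D) ⊓ (¬A ⊓ B)) unsat w.r.t. T
   all branches close; clash {B, ¬B} at x₀
2. Hence (∃r.B ⊓ D) ⊑ (A ⊔ ¬B): entailed.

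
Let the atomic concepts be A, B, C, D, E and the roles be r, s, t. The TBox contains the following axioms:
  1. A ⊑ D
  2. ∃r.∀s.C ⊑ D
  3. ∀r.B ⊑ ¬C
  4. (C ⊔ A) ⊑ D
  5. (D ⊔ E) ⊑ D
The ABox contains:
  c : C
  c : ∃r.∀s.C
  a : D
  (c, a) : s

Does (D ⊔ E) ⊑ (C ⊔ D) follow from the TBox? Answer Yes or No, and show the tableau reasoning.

1. (D ⊔ E) ⊑ (C ⊔ D)  ⇔  ((D ⊔ E) ⊓ (¬C ⊓ ¬D)) unsat w.r.t. T
   all branches close; clash {D, ¬D} at x₀
2. Hence (D ⊔ E) ⊑ (C ⊔ D): entailed.

Yes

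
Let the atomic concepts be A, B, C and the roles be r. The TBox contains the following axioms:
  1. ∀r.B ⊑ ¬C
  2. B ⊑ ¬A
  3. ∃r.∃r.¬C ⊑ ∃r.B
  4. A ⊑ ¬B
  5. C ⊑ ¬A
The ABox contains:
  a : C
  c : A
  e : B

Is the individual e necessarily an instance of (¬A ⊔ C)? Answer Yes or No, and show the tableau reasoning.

1. e : (¬A ⊔ C)?  L(e) = {B} ∪ {(A ⊓ ¬C)}
   clash {B, ¬B} at e — e ∈ (¬A ⊔ C)
2. Hence e : (¬A ⊔ C): entailed.

Yes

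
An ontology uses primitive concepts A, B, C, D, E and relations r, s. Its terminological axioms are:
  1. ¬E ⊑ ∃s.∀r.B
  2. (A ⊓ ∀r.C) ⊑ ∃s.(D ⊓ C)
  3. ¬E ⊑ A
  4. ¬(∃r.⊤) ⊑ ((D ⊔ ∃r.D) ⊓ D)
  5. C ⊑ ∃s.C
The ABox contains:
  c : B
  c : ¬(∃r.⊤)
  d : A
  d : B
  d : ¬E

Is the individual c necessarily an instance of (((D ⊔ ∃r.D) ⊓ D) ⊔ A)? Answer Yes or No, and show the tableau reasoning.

Yes

1. c : (((D ⊔ ∃r.D) ⊓ D) ⊔ A)?  L(c) = {B, ¬(∃r.⊤)} ∪ {(((¬D ⊓ ∀r.¬D) ⊔ ¬D) ⊓ ¬A)}
   clash {A, ¬A} at c — c ∈ (((D ⊔ ∃r.D) ⊓ D) ⊔ A)
2. Hence c : (((D ⊔ ∃r.D) ⊓ D) ⊔ A): entailed.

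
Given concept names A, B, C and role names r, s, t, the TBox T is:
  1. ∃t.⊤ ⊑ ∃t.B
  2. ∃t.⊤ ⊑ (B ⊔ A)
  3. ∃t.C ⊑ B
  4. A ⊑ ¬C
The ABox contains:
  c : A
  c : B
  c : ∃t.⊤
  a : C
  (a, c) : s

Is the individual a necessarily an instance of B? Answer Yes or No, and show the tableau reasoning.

1. a : B?  L(a) = {C} ∪ {¬B}
   open: L(a) ⊇ {C, ¬A, ¬B, ∀t.¬C, ∀t.⊥} — a ∉ B possible
2. Hence a : B: not entailed.

No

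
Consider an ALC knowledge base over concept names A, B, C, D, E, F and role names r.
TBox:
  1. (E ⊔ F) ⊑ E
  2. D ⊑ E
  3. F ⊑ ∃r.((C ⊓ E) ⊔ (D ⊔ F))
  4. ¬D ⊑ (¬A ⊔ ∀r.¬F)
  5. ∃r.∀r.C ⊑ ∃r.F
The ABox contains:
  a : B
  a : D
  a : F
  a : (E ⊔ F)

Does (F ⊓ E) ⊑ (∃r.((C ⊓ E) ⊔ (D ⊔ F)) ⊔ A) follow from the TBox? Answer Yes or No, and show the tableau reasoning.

1. (F ⊓ E) ⊑ (∃r.((C ⊓ E) ⊔ (D ⊔ F)) ⊔ A)  ⇔  ((F ⊓ E) ⊓ (∀r.((¬C ⊔ ¬E) ⊓ (¬D ⊓ ¬F)) ⊓ ¬A)) unsat w.r.t. T
   all branches close; clash {F, ¬F} at an ∃-successor
2. Hence (F ⊓ E) ⊑ (∃r.((C ⊓ E) ⊔ (D ⊔ F)) ⊔ A): entailed.

Yes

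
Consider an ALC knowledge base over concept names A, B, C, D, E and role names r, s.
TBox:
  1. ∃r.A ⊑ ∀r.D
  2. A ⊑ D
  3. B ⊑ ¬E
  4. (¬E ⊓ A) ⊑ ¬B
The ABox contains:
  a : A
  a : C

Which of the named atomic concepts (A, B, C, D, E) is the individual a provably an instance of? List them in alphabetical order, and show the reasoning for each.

1. a : A?  L(a) = {A, C} ∪ {¬A}
   clash {A, ¬A} at a — a ∈ A
2. a : B?  L(a) = {A, C} ∪ {¬B}
   apply at a: A⊑D
   open: L(a) ⊇ {A, C, D, ¬B, ∀r.¬A} — a ∉ B possible
3. a : C?  L(a) = {A, C} ∪ {¬C}
   clash {C, ¬C} at a — a ∈ C
4. a : D?  L(a) = {A, C} ∪ {¬D}
   clash {D, ¬D} at a — a ∈ D
5. a : E?  L(a) = {A, C} ∪ {¬E}
   apply at a: A⊑D
   open: L(a) ⊇ {A, C, D, ¬B, ¬E, …} — a ∉ E possible
6. Entailed for a: {A, C, D}

{A, C, D}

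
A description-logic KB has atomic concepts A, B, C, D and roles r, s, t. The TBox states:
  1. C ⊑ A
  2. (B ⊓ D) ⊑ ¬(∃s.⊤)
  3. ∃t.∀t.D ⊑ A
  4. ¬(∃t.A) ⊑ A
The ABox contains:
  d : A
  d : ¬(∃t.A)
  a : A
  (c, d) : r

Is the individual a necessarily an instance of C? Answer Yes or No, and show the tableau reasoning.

No

1. a : C?  L(a) = {A} ∪ {¬C}
   open: L(a) ⊇ {A, ¬B, ¬C} — a ∉ C possible
2. Hence a : C: not entailed.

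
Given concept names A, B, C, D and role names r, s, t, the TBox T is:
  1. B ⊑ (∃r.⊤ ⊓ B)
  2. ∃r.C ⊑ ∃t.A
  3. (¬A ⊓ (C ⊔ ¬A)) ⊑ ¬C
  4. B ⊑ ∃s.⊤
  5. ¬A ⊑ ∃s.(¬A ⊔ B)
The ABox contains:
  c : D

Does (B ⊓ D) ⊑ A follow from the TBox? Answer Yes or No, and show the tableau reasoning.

1. (B ⊓ D) ⊑ A  ⇔  ((B ⊓ D) ⊓ ¬A) unsat w.r.t. T
   apply at x₀: B⊑(∃r.⊤ ⊓ B); B⊑∃s.⊤; ¬A⊑∃s.(¬A ⊔ B)
   open: L(x₀) ⊇ {B, D, ¬A, ¬C, ∀r.¬C, …} (+ ∃-successors)
2. Hence (B ⊓ D) ⊑ A: not entailed.

No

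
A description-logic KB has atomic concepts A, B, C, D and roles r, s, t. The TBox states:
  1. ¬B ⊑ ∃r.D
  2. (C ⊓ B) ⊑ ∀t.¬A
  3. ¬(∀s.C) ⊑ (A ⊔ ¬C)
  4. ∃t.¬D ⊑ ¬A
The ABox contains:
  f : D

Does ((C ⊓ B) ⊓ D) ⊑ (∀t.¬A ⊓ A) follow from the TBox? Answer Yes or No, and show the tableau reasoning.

No

1. ((C ⊓ B) ⊓ D) ⊑ (∀t.¬A ⊓ A)  ⇔  (((C ⊓ B) ⊓ D) ⊓ (∃t.A ⊔ ¬A)) unsat w.r.t. T
   apply at x₀: (C ⊓ B)⊑∀t.¬A
   open: L(x₀) ⊇ {B, C, D, ¬A, ∀s.C, …}
2. Hence ((C ⊓ B) ⊓ D) ⊑ (∀t.¬A ⊓ A): not entailed.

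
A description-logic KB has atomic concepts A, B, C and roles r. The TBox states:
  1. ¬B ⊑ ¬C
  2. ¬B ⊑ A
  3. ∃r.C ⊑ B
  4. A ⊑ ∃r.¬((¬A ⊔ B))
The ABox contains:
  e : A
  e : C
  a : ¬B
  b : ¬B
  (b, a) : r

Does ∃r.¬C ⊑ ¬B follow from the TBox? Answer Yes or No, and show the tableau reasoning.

1. ∃r.¬C ⊑ ¬B  ⇔  (∃r.¬C ⊓ B) unsat w.r.t. T
   open: L(x₀) ⊇ {B, ¬A, ∃r.¬C} (+ ∃-successors)
2. Hence ∃r.¬C ⊑ ¬B: not entailed.

No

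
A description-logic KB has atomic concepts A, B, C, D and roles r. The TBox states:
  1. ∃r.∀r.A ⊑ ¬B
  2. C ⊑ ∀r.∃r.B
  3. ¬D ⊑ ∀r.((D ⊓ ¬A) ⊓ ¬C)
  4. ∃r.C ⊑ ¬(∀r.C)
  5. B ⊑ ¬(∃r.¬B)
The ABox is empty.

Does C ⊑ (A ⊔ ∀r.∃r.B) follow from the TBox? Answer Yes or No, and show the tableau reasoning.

1. C ⊑ (A ⊔ ∀r.∃r.B)  ⇔  (C ⊓ (¬A ⊓ ∃r.∀r.¬B)) unsat w.r.t. T
   all branches close; clash {B, ¬B} at an ∃-successor
2. Hence C ⊑ (A ⊔ ∀r.∃r.B): entailed.

Yes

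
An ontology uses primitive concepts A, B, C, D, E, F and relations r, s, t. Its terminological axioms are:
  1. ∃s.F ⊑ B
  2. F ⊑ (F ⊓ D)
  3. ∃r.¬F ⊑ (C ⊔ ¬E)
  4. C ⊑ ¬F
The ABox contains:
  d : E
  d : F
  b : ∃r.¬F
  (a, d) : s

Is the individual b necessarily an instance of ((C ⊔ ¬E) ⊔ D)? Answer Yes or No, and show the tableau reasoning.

Yes

1. b : ((C ⊔ ¬E) ⊔ D)?  L(b) = {∃r.¬F} ∪ {((¬C ⊓ E) ⊓ ¬D)}
   clash {D, ¬D} at b — b ∈ ((C ⊔ ¬E) ⊔ D)
2. Hence b : ((C ⊔ ¬E) ⊔ D): entailed.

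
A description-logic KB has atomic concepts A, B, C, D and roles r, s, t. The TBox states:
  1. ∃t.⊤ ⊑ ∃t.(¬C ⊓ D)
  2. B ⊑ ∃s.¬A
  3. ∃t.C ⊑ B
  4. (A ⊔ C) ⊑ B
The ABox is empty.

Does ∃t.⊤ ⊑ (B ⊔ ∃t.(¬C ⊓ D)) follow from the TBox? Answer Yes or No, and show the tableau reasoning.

Yes

1. ∃t.⊤ ⊑ (B ⊔ ∃t.(¬C ⊓ D))  ⇔  (∃t.⊤ ⊓ (¬B ⊓ ∀t.(C ⊔ ¬D))) unsat w.r.t. T
   all branches close; clash {B, ¬B} at x₀
2. Hence ∃t.⊤ ⊑ (B ⊔ ∃t.(¬C ⊓ D)): entailed.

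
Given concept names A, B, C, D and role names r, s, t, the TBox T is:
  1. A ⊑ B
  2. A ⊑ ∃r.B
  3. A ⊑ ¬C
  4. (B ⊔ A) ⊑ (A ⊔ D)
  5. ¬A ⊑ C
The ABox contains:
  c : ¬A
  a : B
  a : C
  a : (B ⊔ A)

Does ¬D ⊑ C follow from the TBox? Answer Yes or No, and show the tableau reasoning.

1. ¬D ⊑ C  ⇔  (¬D ⊓ ¬C) unsat w.r.t. T
   open: L(x₀) ⊇ {A, B, ¬C, ¬D, ∃r.B} (+ ∃-successors)
2. Hence ¬D ⊑ C: not entailed.

No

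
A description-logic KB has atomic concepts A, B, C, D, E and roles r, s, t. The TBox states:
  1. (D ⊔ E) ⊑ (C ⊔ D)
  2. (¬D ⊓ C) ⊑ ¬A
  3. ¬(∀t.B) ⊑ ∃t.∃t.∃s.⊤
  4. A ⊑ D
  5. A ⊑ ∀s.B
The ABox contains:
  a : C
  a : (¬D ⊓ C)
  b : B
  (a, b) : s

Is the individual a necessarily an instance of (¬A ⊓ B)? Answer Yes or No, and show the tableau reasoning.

No

1. a : (¬A ⊓ B)?  L(a) = {C, (¬D ⊓ C)} ∪ {(A ⊔ ¬B)}
   apply at a: (¬D ⊓ C)⊑¬A
   open: L(a) ⊇ {C, ¬A, ¬B, ¬D, ¬E, …} — a ∉ (¬A ⊓ B) possible
2. Hence a : (¬A ⊓ B): not entailed.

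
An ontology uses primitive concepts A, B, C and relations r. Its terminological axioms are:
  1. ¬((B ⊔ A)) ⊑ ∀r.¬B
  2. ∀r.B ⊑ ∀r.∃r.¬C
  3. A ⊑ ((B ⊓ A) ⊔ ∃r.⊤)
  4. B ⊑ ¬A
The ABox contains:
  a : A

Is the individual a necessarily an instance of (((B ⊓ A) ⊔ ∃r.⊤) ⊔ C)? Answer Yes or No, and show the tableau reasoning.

1. a : (((B ⊓ A) ⊔ ∃r.⊤) ⊔ C)?  L(a) = {A} ∪ {(((¬B ⊔ ¬A) ⊓ ∀r.⊥) ⊓ ¬C)}
   clash {A, ¬A} at a — a ∈ (((B ⊓ A) ⊔ ∃r.⊤) ⊔ C)
2. Hence a : (((B ⊓ A) ⊔ ∃r.⊤) ⊔ C): entailed.

Yes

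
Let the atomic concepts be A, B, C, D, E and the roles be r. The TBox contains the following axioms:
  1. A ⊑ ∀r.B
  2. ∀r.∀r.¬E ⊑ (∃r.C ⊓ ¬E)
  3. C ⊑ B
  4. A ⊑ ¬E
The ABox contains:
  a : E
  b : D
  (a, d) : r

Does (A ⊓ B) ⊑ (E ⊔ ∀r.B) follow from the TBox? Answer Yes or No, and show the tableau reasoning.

1. (A ⊓ B) ⊑ (E ⊔ ∀r.B)  ⇔  ((A ⊓ B) ⊓ (¬E ⊓ ∃r.¬B)) unsat w.r.t. T
   all branches close; clash {B, ¬B} at an ∃-successor
2. Hence (A ⊓ B) ⊑ (E ⊔ ∀r.B): entailed.

Yes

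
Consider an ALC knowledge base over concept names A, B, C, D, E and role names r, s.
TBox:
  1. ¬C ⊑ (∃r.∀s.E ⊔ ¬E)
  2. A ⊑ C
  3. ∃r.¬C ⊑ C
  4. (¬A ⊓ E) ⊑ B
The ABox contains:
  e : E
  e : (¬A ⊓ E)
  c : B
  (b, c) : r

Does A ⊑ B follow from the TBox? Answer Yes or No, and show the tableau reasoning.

No

1. A ⊑ B  ⇔  (A ⊓ ¬B) unsat w.r.t. T
   apply at x₀: A⊑C
   open: L(x₀) ⊇ {A, C, ¬B}
2. Hence A ⊑ B: not entailed.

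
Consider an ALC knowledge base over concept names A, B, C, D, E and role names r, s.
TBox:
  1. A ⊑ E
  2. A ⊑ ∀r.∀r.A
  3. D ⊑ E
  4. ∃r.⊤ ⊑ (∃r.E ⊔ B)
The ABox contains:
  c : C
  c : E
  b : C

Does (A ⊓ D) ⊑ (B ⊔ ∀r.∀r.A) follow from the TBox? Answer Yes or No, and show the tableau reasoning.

1. (A ⊓ D) ⊑ (B ⊔ ∀r.∀r.A)  ⇔  ((A ⊓ D) ⊓ (¬B ⊓ ∃r.∃r.¬A)) unsat w.r.t. T
   all branches close; clash {B, ¬B} at x₀
2. Hence (A ⊓ D) ⊑ (B ⊔ ∀r.∀r.A): entailed.

Yes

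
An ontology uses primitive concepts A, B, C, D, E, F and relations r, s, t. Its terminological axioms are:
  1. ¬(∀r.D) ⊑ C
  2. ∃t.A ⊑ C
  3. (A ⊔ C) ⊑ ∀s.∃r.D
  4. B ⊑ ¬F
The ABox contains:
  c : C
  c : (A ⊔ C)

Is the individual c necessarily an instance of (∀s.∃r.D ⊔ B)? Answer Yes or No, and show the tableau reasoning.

Yes

1. c : (∀s.∃r.D ⊔ B)?  L(c) = {C, (A ⊔ C)} ∪ {(∃s.∀r.¬D ⊓ ¬B)}
   clash {D, ¬D} at an ∃-successor — c ∈ (∀s.∃r.D ⊔ B)
2. Hence c : (∀s.∃r.D ⊔ B): entailed.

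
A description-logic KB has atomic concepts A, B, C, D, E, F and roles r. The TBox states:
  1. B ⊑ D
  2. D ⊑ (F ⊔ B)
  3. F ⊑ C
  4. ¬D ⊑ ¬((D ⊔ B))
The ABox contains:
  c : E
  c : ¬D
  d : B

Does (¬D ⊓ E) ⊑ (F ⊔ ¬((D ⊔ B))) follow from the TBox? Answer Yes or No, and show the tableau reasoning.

1. (¬D ⊓ E) ⊑ (F ⊔ ¬((D ⊔ B)))  ⇔  ((¬D ⊓ E) ⊓ (¬F ⊓ (D ⊔ B))) unsat w.r.t. T
   all branches close; clash {D, ¬D} at x₀
2. Hence (¬D ⊓ E) ⊑ (F ⊔ ¬((D ⊔ B))): entailed.

Yes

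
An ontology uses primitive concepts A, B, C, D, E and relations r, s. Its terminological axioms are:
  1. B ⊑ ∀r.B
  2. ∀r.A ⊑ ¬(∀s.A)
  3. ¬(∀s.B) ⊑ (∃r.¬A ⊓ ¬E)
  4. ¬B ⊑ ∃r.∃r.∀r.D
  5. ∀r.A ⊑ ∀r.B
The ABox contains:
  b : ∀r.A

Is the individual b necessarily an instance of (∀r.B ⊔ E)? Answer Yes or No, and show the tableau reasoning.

1. b : (∀r.B ⊔ E)?  L(b) = {∀r.A} ∪ {(∃r.¬B ⊓ ¬E)}
   clash {A, ¬A} at an ∃-successor — b ∈ (∀r.B ⊔ E)
2. Hence b : (∀r.B ⊔ E): entailed.

Yes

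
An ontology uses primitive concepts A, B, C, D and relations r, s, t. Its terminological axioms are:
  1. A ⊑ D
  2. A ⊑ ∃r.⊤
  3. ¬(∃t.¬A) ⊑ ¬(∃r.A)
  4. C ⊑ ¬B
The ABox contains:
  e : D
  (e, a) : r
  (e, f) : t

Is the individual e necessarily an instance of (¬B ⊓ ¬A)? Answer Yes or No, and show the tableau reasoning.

1. e : (¬B ⊓ ¬A)?  L(e) = {D} ∪ {(B ⊔ A)}
   open: L(e) ⊇ {B, D, ¬A, ¬C, ∃t.¬A} (+ ∃-successors) — e ∉ (¬B ⊓ ¬A) possible
2. Hence e : (¬B ⊓ ¬A): not entailed.

No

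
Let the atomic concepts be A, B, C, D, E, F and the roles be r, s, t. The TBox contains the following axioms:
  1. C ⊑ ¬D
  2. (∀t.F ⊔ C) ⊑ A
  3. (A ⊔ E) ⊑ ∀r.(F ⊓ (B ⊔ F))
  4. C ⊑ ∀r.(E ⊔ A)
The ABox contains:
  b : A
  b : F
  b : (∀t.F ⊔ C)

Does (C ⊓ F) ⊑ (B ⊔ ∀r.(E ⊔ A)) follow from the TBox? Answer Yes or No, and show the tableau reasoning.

1. (C ⊓ F) ⊑ (B ⊔ ∀r.(E ⊔ A))  ⇔  ((C ⊓ F) ⊓ (¬B ⊓ ∃r.(¬E ⊓ ¬A))) unsat w.r.t. T
   all branches close; clash {A, ¬A} at an ∃-successor
2. Hence (C ⊓ F) ⊑ (B ⊔ ∀r.(E ⊔ A)): entailed.

Yes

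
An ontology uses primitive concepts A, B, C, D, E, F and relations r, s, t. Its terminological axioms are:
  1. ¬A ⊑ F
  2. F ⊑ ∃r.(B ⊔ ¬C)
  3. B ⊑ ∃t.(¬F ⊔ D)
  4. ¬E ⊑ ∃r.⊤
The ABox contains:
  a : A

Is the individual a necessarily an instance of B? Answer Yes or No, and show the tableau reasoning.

1. a : B?  L(a) = {A} ∪ {¬B}
   open: L(a) ⊇ {A, E, ¬B, ¬F} — a ∉ B possible
2. Hence a : B: not entailed.

No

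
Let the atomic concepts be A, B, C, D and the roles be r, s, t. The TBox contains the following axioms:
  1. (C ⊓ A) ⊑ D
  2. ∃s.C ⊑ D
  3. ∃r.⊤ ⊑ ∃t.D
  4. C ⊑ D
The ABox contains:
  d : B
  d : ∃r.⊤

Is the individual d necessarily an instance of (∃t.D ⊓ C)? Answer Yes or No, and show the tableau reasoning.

No

1. d : (∃t.D ⊓ C)?  L(d) = {B, ∃r.⊤} ∪ {(∀t.¬D ⊔ ¬C)}
   apply at d: ∃r.⊤⊑∃t.D
   open: L(d) ⊇ {B, ¬C, ∀s.¬C, ∃r.⊤, ∃t.D} (+ ∃-successors) — d ∉ (∃t.D ⊓ C) possible
2. Hence d : (∃t.D ⊓ C): not entailed.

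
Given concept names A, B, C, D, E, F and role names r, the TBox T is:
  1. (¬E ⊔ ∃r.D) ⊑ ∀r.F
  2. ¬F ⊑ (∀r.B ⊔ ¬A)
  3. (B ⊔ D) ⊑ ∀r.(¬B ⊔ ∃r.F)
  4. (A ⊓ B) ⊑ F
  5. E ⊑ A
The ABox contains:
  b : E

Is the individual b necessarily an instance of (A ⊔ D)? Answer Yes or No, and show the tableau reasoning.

1. b : (A ⊔ D)?  L(b) = {E} ∪ {(¬A ⊓ ¬D)}
   clash {A, ¬A} at b — b ∈ (A ⊔ D)
2. Hence b : (A ⊔ D): entailed.

Yes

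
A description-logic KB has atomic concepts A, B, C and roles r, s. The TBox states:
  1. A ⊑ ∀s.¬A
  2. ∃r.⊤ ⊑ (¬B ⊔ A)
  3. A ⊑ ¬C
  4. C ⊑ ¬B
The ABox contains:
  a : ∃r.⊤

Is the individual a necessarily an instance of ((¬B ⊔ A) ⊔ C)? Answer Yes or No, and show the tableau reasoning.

Yes

1. a : ((¬B ⊔ A) ⊔ C)?  L(a) = {∃r.⊤} ∪ {((B ⊓ ¬A) ⊓ ¬C)}
   clash {A, ¬A} at a — a ∈ ((¬B ⊔ A) ⊔ C)
2. Hence a : ((¬B ⊔ A) ⊔ C): entailed.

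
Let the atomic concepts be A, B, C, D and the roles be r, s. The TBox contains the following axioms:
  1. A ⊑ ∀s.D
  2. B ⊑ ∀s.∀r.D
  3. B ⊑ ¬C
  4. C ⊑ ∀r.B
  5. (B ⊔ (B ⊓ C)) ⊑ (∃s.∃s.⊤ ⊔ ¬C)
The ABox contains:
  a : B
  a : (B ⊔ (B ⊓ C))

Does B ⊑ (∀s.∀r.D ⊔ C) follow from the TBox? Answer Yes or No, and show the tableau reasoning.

1. B ⊑ (∀s.∀r.D ⊔ C)  ⇔  (B ⊓ (∃s.∃r.¬D ⊓ ¬C)) unsat w.r.t. T
   all branches close; clash {D, ¬D} at an ∃-successor
2. Hence B ⊑ (∀s.∀r.D ⊔ C): entailed.

Yes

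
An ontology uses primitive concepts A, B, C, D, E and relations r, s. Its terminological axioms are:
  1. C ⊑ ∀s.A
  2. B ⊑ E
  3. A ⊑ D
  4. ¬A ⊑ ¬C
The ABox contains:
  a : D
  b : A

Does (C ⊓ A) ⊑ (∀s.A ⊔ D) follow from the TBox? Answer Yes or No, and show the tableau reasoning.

Yes

1. (C ⊓ A) ⊑ (∀s.A ⊔ D)  ⇔  ((C ⊓ A) ⊓ (∃s.¬A ⊓ ¬D)) unsat w.r.t. T
   all branches close; clash {D, ¬D} at x₀
2. Hence (C ⊓ A) ⊑ (∀s.A ⊔ D): entailed.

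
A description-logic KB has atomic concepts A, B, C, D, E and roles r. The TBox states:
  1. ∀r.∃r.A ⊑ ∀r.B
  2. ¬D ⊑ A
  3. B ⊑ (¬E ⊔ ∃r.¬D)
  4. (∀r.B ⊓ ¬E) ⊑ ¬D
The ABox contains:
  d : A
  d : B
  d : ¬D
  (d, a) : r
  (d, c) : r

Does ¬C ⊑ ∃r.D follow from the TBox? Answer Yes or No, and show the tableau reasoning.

1. ¬C ⊑ ∃r.D  ⇔  (¬C ⊓ ∀r.¬D) unsat w.r.t. T
   open: L(x₀) ⊇ {D, ¬B, ¬C, ∀r.¬D, ∃r.¬B, …} (+ ∃-successors)
2. Hence ¬C ⊑ ∃r.D: not entailed.

No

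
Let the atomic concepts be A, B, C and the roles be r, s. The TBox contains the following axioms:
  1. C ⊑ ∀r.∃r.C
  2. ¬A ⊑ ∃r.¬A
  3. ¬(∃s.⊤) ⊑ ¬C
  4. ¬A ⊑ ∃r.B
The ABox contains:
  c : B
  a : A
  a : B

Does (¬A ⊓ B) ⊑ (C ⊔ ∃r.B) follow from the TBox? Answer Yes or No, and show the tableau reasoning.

1. (¬A ⊓ B) ⊑ (C ⊔ ∃r.B)  ⇔  ((¬A ⊓ B) ⊓ (¬C ⊓ ∀r.¬B)) unsat w.r.t. T
   all branches close; clash {B, ¬B} at an ∃-successor
2. Hence (¬A ⊓ B) ⊑ (C ⊔ ∃r.B): entailed.

Yes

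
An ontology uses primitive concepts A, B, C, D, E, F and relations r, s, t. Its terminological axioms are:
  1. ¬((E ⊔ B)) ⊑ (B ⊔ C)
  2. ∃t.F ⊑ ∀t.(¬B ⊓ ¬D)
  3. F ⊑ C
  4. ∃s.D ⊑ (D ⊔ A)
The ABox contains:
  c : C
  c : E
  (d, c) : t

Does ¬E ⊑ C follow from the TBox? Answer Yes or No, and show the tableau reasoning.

1. ¬E ⊑ C  ⇔  (¬E ⊓ ¬C) unsat w.r.t. T
   open: L(x₀) ⊇ {B, ¬C, ¬E, ¬F, ∀s.¬D, …}
2. Hence ¬E ⊑ C: not entailed.

No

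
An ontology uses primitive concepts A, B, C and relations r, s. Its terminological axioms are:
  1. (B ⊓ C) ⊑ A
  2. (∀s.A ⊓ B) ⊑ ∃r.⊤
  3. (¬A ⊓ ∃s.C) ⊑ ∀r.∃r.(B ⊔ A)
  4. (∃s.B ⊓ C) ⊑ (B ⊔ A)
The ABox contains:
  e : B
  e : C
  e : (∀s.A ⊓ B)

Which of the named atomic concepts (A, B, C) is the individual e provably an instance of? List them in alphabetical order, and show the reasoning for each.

{A, B, C}

1. e : A?  L(e) = {B, C, (∀s.A ⊓ B)} ∪ {¬A}
   clash {A, ¬A} at e — e ∈ A
2. e : B?  L(e) = {B, C, (∀s.A ⊓ B)} ∪ {¬B}
   clash {B, ¬B} at e — e ∈ B
3. e : C?  L(e) = {B, C, (∀s.A ⊓ B)} ∪ {¬C}
   clash {C, ¬C} at e — e ∈ C
4. Entailed for e: {A, B, C}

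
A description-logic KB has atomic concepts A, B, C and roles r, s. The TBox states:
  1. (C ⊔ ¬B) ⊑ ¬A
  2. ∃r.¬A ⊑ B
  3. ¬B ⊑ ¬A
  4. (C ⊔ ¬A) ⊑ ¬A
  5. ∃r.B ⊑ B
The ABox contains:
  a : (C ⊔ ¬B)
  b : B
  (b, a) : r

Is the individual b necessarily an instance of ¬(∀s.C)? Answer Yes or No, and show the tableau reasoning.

1. b : ¬(∀s.C)?  L(b) = {B} ∪ {∀s.C}
   open: L(b) ⊇ {A, B, ¬C, ∀s.C} — b ∉ ¬(∀s.C) possible
2. Hence b : ¬(∀s.C): not entailed.

No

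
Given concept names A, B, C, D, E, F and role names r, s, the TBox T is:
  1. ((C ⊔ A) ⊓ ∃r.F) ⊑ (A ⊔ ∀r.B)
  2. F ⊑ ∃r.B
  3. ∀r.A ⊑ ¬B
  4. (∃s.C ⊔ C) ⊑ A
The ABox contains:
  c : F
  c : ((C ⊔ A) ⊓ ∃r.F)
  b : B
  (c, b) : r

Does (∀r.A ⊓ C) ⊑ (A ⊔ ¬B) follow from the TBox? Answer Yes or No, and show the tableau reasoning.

Yes

1. (∀r.A ⊓ C) ⊑ (A ⊔ ¬B)  ⇔  ((∀r.A ⊓ C) ⊓ (¬A ⊓ B)) unsat w.r.t. T
   all branches close; clash {B, ¬B} at x₀
2. Hence (∀r.A ⊓ C) ⊑ (A ⊔ ¬B): entailed.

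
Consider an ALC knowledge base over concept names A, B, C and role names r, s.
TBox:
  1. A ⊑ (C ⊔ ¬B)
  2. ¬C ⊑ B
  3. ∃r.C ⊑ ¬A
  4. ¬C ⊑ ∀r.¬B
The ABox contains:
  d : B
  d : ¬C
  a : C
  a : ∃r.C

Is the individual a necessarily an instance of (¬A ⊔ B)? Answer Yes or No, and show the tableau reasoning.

Yes

1. a : (¬A ⊔ B)?  L(a) = {C, ∃r.C} ∪ {(A ⊓ ¬B)}
   clash {A, ¬A} at a — a ∈ (¬A ⊔ B)
2. Hence a : (¬A ⊔ B): entailed.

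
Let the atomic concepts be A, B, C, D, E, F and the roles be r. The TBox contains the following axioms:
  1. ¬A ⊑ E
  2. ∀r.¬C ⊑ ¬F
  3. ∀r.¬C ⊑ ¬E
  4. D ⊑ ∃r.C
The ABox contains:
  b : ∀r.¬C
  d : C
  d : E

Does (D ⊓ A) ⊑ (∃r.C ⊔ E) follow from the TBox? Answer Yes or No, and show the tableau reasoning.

1. (D ⊓ A) ⊑ (∃r.C ⊔ E)  ⇔  ((D ⊓ A) ⊓ (∀r.¬C ⊓ ¬E)) unsat w.r.t. T
   all branches close; clash {C, ¬C} at an ∃-successor
2. Hence (D ⊓ A) ⊑ (∃r.C ⊔ E): entailed.

Yes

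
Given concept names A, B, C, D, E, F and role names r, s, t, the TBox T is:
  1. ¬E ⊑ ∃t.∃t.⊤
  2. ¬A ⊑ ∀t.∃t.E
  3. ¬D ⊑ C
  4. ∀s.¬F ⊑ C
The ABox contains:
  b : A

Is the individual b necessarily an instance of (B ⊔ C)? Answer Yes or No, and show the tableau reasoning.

No

1. b : (B ⊔ C)?  L(b) = {A} ∪ {(¬B ⊓ ¬C)}
   open: L(b) ⊇ {A, D, E, ¬B, ¬C, …} (+ ∃-successors) — b ∉ (B ⊔ C) possible
2. Hence b : (B ⊔ C): not entailed.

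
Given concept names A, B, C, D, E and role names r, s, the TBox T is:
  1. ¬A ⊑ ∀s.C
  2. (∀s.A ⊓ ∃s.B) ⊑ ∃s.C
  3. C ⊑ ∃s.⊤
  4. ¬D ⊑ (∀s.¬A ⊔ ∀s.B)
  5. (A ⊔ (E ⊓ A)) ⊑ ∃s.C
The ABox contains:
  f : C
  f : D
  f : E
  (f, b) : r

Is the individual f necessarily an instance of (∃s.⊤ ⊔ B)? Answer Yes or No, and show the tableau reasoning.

1. f : (∃s.⊤ ⊔ B)?  L(f) = {C, D, E} ∪ {(∀s.⊥ ⊓ ¬B)}
   clash ⊥ at an ∃-successor — f ∈ (∃s.⊤ ⊔ B)
2. Hence f : (∃s.⊤ ⊔ B): entailed.

Yes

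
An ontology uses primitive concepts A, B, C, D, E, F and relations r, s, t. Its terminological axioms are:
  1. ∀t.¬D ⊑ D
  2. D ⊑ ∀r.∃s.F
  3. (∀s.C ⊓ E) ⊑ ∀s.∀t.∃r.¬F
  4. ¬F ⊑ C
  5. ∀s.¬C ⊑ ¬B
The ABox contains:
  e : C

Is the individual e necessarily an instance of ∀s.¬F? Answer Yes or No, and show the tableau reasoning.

1. e : ∀s.¬F?  L(e) = {C} ∪ {∃s.F}
   open: L(e) ⊇ {C, ¬D, ∃s.C, ∃s.F, ∃s.¬C, …} (+ ∃-successors) — e ∉ ∀s.¬F possible
2. Hence e : ∀s.¬F: not entailed.

No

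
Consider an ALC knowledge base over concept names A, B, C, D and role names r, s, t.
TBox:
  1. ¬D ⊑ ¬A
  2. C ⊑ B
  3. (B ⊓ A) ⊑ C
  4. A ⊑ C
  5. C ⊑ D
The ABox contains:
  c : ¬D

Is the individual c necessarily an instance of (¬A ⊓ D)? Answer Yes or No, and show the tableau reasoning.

No

1. c : (¬A ⊓ D)?  L(c) = {¬D} ∪ {(A ⊔ ¬D)}
   apply at c: ¬D⊑¬A
   open: L(c) ⊇ {¬A, ¬C, ¬D} — c ∉ (¬A ⊓ D) possible
2. Hence c : (¬A ⊓ D): not entailed.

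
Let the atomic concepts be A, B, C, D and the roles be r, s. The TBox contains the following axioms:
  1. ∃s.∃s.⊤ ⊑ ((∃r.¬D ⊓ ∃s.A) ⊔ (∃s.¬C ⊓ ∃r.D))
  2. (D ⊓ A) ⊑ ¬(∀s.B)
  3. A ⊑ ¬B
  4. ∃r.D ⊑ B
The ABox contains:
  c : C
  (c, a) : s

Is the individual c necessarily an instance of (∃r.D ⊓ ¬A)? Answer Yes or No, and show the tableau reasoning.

1. c : (∃r.D ⊓ ¬A)?  L(c) = {C} ∪ {(∀r.¬D ⊔ A)}
   open: L(c) ⊇ {C, ¬A, ∀r.¬D, ∀s.∀s.⊥} — c ∉ (∃r.D ⊓ ¬A) possible
2. Hence c : (∃r.D ⊓ ¬A): not entailed.

No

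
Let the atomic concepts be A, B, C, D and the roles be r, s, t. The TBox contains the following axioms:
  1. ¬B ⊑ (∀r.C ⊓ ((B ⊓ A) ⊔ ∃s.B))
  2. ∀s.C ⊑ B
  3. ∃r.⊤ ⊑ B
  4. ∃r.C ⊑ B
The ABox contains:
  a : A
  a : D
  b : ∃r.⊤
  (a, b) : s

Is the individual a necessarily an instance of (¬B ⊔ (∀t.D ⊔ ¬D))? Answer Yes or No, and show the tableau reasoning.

1. a : (¬B ⊔ (∀t.D ⊔ ¬D))?  L(a) = {A, D} ∪ {(B ⊓ (∃t.¬D ⊓ D))}
   open: L(a) ⊇ {A, B, D, ∃t.¬D} (+ ∃-successors) — a ∉ (¬B ⊔ (∀t.D ⊔ ¬D)) possible
2. Hence a : (¬B ⊔ (∀t.D ⊔ ¬D)): not entailed.

No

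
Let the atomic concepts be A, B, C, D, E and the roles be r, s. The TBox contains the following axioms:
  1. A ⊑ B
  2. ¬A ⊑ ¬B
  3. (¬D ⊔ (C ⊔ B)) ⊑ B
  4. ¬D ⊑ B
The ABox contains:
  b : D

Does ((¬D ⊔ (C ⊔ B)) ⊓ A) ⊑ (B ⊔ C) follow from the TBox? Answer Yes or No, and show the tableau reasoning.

1. ((¬D ⊔ (C ⊔ B)) ⊓ A) ⊑ (B ⊔ C)  ⇔  (((¬D ⊔ (C ⊔ B)) ⊓ A) ⊓ (¬B ⊓ ¬C)) unsat w.r.t. T
   all branches close; clash {B, ¬B} at x₀
2. Hence ((¬D ⊔ (C ⊔ B)) ⊓ A) ⊑ (B ⊔ C): entailed.

Yes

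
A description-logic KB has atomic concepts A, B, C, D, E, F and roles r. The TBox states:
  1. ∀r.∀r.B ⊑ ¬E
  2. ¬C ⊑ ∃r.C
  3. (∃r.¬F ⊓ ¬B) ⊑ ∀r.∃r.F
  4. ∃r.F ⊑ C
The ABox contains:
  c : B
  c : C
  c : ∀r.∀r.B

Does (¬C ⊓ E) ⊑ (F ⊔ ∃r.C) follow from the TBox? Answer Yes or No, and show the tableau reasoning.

Yes

1. (¬C ⊓ E) ⊑ (F ⊔ ∃r.C)  ⇔  ((¬C ⊓ E) ⊓ (¬F ⊓ ∀r.¬C)) unsat w.r.t. T
   all branches close; clash {C, ¬C} at x₀
2. Hence (¬C ⊓ E) ⊑ (F ⊔ ∃r.C): entailed.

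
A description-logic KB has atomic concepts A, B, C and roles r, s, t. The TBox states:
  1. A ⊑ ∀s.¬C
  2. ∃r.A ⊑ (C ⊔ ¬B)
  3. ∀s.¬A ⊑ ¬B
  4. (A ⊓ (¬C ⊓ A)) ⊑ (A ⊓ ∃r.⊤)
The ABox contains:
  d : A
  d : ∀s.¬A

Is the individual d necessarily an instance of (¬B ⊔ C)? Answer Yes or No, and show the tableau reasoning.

Yes

1. d : (¬B ⊔ C)?  L(d) = {A, ∀s.¬A} ∪ {(B ⊓ ¬C)}
   clash {B, ¬B} at d — d ∈ (¬B ⊔ C)
2. Hence d : (¬B ⊔ C): entailed.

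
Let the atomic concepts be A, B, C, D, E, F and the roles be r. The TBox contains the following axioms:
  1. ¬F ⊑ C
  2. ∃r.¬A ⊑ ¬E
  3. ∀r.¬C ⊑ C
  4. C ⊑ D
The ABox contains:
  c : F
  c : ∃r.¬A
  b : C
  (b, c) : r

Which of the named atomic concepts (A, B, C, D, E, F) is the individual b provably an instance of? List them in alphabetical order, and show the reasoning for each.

1. b : A?  L(b) = {C} ∪ {¬A}
   apply at b: C⊑D
   open: L(b) ⊇ {C, D, ¬A, ∀r.A} — b ∉ A possible
2. b : B?  L(b) = {C} ∪ {¬B}
   apply at b: C⊑D
   open: L(b) ⊇ {C, D, ¬B, ∀r.A} — b ∉ B possible
3. b : C?  L(b) = {C} ∪ {¬C}
   clash {C, ¬C} at b — b ∈ C
4. b : D?  L(b) = {C} ∪ {¬D}
   clash {D, ¬D} at b — b ∈ D
5. b : E?  L(b) = {C} ∪ {¬E}
   apply at b: C⊑D
   open: L(b) ⊇ {C, D, ¬E} — b ∉ E possible
6. b : F?  L(b) = {C} ∪ {¬F}
   apply at b: C⊑D
   open: L(b) ⊇ {C, D, ¬F, ∀r.A} — b ∉ F possible
7. Entailed for b: {C, D}

{C, D}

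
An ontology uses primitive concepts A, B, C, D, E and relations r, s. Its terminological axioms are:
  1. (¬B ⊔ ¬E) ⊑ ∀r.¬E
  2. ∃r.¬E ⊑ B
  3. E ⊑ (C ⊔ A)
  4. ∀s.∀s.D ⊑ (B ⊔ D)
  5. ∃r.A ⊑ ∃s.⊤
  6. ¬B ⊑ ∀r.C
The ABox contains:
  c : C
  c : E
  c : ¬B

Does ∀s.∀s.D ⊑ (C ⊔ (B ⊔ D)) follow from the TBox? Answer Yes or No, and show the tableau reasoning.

Yes

1. ∀s.∀s.D ⊑ (C ⊔ (B ⊔ D))  ⇔  (∀s.∀s.D ⊓ (¬C ⊓ (¬B ⊓ ¬D))) unsat w.r.t. T
   all branches close; clash {B, ¬B} at x₀
2. Hence ∀s.∀s.D ⊑ (C ⊔ (B ⊔ D)): entailed.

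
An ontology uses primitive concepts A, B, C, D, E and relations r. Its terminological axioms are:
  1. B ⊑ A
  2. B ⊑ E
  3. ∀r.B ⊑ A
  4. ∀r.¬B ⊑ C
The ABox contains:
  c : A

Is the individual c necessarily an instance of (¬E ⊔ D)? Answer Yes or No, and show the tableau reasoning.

1. c : (¬E ⊔ D)?  L(c) = {A} ∪ {(E ⊓ ¬D)}
   open: L(c) ⊇ {A, E, ¬D, ∃r.B} (+ ∃-successors) — c ∉ (¬E ⊔ D) possible
2. Hence c : (¬E ⊔ D): not entailed.

No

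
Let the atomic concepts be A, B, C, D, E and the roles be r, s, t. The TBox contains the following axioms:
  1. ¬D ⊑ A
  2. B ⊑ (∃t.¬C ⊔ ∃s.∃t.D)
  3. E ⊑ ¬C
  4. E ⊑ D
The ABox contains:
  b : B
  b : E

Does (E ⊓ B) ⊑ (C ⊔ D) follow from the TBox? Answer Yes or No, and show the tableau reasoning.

1. (E ⊓ B) ⊑ (C ⊔ D)  ⇔  ((E ⊓ B) ⊓ (¬C ⊓ ¬D)) unsat w.r.t. T
   all branches close; clash {D, ¬D} at x₀
2. Hence (E ⊓ B) ⊑ (C ⊔ D): entailed.

Yes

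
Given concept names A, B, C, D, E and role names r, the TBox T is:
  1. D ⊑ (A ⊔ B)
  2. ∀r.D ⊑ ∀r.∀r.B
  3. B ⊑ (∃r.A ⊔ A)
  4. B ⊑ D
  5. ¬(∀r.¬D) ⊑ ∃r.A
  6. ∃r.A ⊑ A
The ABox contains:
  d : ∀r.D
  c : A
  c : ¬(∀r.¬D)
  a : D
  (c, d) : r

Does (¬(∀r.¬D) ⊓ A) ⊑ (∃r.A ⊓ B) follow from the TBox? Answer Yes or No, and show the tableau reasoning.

1. (¬(∀r.¬D) ⊓ A) ⊑ (∃r.A ⊓ B)  ⇔  ((∃r.D ⊓ A) ⊓ (∀r.¬A ⊔ ¬B)) unsat w.r.t. T
   apply at x₀: ¬(∀r.¬D)⊑∃r.A
   open: L(x₀) ⊇ {A, ¬B, ¬D, ∃r.A, ∃r.D, …} (+ ∃-successors)
2. Hence (¬(∀r.¬D) ⊓ A) ⊑ (∃r.A ⊓ B): not entailed.

No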